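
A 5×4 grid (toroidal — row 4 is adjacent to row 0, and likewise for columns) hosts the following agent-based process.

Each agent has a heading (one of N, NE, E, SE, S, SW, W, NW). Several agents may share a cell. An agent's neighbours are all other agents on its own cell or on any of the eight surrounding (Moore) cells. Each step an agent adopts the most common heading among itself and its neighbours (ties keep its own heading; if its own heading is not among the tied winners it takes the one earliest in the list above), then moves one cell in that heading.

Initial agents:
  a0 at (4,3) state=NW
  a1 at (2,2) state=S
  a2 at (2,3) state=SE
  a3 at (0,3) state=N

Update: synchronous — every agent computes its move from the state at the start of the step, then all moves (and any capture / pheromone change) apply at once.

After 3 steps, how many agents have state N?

t=1: a0@(3,2):NW a1@(3,2):S a2@(3,0):SE a3@(4,3):N
t=2: a0@(2,1):NW a1@(4,2):S a2@(4,1):SE a3@(3,3):N
t=3: a0@(1,0):NW a1@(0,2):S a2@(0,2):SE a3@(2,3):N

1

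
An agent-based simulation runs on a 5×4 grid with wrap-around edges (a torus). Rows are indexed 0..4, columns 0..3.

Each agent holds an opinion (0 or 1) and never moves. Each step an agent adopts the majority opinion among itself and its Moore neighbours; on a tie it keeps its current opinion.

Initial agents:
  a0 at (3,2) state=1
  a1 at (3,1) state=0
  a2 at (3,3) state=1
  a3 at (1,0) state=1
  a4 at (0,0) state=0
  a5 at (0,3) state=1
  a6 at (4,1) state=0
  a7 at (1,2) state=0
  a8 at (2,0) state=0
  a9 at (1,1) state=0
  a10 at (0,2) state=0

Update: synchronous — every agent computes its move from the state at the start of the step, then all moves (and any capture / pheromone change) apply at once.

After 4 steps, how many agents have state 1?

t=1: a0@(3,2):1 a1@(3,1):0 a2@(3,3):1 a3@(1,0):0 a4@(0,0):0 a5@(0,3):0 a6@(4,1):0 a7@(1,2):0 a8@(2,0):0 a9@(1,1):0 a10@(0,2):0
t=2: (unchanged — steady state)

2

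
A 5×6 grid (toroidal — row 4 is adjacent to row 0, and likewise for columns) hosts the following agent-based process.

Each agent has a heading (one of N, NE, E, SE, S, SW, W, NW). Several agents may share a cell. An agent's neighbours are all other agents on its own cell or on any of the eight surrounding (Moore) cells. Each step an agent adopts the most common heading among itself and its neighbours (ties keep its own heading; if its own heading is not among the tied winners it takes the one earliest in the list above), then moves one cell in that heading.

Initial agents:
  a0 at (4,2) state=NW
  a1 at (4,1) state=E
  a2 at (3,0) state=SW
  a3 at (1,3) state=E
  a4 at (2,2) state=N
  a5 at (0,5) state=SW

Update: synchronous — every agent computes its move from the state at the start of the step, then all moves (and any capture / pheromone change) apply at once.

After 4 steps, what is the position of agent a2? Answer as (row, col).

(0, 0)

t=1: a0@(3,1):NW a1@(4,2):E a2@(4,5):SW a3@(1,4):E a4@(1,2):N a5@(1,4):SW
t=2: a0@(2,0):NW a1@(4,3):E a2@(0,4):SW a3@(1,5):E a4@(0,2):N a5@(2,3):SW
t=3: a0@(1,5):NW a1@(4,4):E a2@(0,5):E a3@(1,0):E a4@(4,2):N a5@(3,2):SW
t=4: a0@(1,0):E a1@(4,5):E a2@(0,0):E a3@(1,1):E a4@(3,2):N a5@(4,1):SW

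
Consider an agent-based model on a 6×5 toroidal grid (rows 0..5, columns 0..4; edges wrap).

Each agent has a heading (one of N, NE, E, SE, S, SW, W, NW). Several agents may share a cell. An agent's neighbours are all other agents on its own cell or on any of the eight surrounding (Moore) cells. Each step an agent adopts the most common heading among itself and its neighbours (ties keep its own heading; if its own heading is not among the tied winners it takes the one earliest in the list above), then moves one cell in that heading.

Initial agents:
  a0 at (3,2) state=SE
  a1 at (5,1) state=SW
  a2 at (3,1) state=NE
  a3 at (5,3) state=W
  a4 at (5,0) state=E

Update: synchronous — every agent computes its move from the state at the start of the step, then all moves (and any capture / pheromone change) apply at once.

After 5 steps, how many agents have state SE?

t=1: a0@(4,3):SE a1@(0,0):SW a2@(2,2):NE a3@(5,2):W a4@(5,1):E
t=2: a0@(5,4):SE a1@(1,4):SW a2@(1,3):NE a3@(5,1):W a4@(5,2):E
t=3: a0@(0,0):SE a1@(2,3):SW a2@(0,4):NE a3@(5,0):W a4@(5,3):E
t=4: a0@(1,1):SE a1@(3,2):SW a2@(5,0):NE a3@(5,4):W a4@(5,4):E
t=5: a0@(2,2):SE a1@(4,1):SW a2@(4,1):NE a3@(5,3):W a4@(5,0):E

1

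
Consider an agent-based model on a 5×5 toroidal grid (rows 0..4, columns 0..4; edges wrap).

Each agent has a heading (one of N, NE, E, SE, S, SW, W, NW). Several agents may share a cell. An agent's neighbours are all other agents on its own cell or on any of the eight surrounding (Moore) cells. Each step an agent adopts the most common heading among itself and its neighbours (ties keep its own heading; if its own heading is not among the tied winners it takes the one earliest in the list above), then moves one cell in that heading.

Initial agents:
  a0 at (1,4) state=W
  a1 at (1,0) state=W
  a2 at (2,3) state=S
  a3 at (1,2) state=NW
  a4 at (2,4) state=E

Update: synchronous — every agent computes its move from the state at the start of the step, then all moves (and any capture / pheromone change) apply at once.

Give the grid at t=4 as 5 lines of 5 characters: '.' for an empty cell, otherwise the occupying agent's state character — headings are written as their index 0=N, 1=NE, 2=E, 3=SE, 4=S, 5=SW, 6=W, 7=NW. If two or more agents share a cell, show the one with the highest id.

.....
66.4.
6..7.
.....
.....

t=1: a0@(1,3):W a1@(1,4):W a2@(3,3):S a3@(0,1):NW a4@(2,3):W
t=2: a0@(1,2):W a1@(1,3):W a2@(4,3):S a3@(4,0):NW a4@(2,2):W
t=3: a0@(1,1):W a1@(1,2):W a2@(0,3):S a3@(3,4):NW a4@(2,1):W
t=4: a0@(1,0):W a1@(1,1):W a2@(1,3):S a3@(2,3):NW a4@(2,0):W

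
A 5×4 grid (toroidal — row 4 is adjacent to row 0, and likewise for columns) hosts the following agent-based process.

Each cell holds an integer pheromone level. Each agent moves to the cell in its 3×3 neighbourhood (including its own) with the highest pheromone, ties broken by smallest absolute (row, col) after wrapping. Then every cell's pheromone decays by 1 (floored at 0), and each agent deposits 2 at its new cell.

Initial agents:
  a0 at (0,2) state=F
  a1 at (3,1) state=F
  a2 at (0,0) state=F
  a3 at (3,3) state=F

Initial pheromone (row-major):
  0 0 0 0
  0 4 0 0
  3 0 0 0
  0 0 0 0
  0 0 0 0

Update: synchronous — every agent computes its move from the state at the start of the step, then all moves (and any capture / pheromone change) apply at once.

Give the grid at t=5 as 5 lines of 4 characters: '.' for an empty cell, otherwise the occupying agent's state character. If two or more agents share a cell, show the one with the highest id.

t=1: a0@(1,1) a1@(2,0) a2@(1,1) a3@(2,0) | pheromone: 0 0 0 0 / 0 7 0 0 / 6 0 0 0 / 0 0 0 0 / 0 0 0 0
t=2: a0@(1,1) a1@(1,1) a2@(1,1) a3@(1,1) | pheromone: 0 0 0 0 / 0 14 0 0 / 5 0 0 0 / 0 0 0 0 / 0 0 0 0
t=3: a0@(1,1) a1@(1,1) a2@(1,1) a3@(1,1) | pheromone: 0 0 0 0 / 0 21 0 0 / 4 0 0 0 / 0 0 0 0 / 0 0 0 0
t=4: a0@(1,1) a1@(1,1) a2@(1,1) a3@(1,1) | pheromone: 0 0 0 0 / 0 28 0 0 / 3 0 0 0 / 0 0 0 0 / 0 0 0 0
t=5: a0@(1,1) a1@(1,1) a2@(1,1) a3@(1,1) | pheromone: 0 0 0 0 / 0 35 0 0 / 2 0 0 0 / 0 0 0 0 / 0 0 0 0

....
.F..
....
....
....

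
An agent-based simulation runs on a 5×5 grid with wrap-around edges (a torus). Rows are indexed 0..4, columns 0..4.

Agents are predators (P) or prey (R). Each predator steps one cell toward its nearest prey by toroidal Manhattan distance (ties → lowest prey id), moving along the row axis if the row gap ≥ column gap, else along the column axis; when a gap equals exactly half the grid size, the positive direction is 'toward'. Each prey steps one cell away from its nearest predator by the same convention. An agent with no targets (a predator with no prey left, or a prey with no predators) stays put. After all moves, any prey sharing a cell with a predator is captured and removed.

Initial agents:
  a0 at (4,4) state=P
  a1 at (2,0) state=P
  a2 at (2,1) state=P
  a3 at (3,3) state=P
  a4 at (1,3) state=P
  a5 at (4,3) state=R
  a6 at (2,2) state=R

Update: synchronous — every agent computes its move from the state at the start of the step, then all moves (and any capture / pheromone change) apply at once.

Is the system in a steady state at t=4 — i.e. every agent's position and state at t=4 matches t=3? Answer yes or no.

t=1: a0@(4,3):P a1@(2,1):P a2@(2,2):P a3@(4,3):P a4@(0,3):P a5@(4,2):R a6@(2,3):R
t=2: a0@(4,2):P a1@(2,2):P a2@(2,3):P a3@(4,2):P a4@(4,3):P a5@(4,1):R a6@(2,4):R
t=3: a0@(4,1):P a1@(2,3):P a2@(2,4):P a3@(4,1):P a4@(4,2):P a5@(4,0):R a6@(2,0):R
t=4: a0@(4,0):P a1@(2,4):P a2@(2,0):P a3@(4,0):P a4@(4,1):P a5@(4,4):R a6@(2,1):R

no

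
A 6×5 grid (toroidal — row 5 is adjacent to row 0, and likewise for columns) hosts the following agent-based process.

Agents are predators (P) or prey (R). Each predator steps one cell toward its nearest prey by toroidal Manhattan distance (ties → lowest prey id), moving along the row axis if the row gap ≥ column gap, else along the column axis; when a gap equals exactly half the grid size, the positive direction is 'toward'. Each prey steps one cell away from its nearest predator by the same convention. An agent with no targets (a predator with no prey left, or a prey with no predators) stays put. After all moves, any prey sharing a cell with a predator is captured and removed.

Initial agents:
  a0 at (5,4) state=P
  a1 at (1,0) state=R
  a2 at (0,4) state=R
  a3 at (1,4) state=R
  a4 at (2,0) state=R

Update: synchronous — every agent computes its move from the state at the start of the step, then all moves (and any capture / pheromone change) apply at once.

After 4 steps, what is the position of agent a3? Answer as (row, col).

(5, 4)

t=1: a0@(0,4):P a1@(2,0):R a2@(1,4):R a3@(2,4):R a4@(1,0):R
t=2: a0@(1,4):P a1@(3,0):R a2@(2,4):R a3@(3,4):R a4@(2,0):R
t=3: a0@(2,4):P a1@(4,0):R a2@(3,4):R a3@(4,4):R a4@(3,0):R
t=4: a0@(3,4):P a1@(5,0):R a2@(4,4):R a3@(5,4):R a4@(4,0):R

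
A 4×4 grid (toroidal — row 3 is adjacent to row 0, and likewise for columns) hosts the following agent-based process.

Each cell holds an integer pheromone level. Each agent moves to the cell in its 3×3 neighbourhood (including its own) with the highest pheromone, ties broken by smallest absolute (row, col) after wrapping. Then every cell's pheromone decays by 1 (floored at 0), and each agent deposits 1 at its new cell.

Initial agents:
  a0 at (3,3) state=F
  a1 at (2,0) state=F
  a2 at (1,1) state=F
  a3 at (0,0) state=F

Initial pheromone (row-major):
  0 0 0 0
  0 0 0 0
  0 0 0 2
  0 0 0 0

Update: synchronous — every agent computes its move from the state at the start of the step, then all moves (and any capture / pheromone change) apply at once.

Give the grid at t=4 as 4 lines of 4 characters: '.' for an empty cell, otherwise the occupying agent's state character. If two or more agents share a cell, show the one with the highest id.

F...
....
...F
....

t=1: a0@(2,3) a1@(2,3) a2@(0,0) a3@(0,0) | pheromone: 2 0 0 0 / 0 0 0 0 / 0 0 0 3 / 0 0 0 0
t=2: a0@(2,3) a1@(2,3) a2@(0,0) a3@(0,0) | pheromone: 3 0 0 0 / 0 0 0 0 / 0 0 0 4 / 0 0 0 0
t=3: a0@(2,3) a1@(2,3) a2@(0,0) a3@(0,0) | pheromone: 4 0 0 0 / 0 0 0 0 / 0 0 0 5 / 0 0 0 0
t=4: a0@(2,3) a1@(2,3) a2@(0,0) a3@(0,0) | pheromone: 5 0 0 0 / 0 0 0 0 / 0 0 0 6 / 0 0 0 0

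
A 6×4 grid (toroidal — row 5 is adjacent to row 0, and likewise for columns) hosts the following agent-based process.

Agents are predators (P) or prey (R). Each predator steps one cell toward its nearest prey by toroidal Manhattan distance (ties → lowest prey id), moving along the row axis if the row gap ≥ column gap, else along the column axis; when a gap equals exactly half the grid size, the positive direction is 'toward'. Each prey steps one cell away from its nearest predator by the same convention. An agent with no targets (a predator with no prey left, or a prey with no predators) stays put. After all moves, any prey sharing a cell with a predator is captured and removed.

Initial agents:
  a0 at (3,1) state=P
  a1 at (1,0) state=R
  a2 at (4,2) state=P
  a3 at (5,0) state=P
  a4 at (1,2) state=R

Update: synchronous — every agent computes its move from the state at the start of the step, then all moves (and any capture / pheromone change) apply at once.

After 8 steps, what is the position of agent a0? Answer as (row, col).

t=1: a0@(2,1):P a1@(2,0):R a2@(5,2):P a3@(0,0):P a4@(0,2):R
t=2: a0@(2,0):P a1@(2,3):R a2@(0,2):P a3@(1,0):P a4@(1,2):R
t=3: a0@(2,3):P a1@(2,2):R a2@(1,2):P a3@(2,0):P a4@(2,2):R
t=4: a0@(2,2):P a2@(2,2):P a3@(2,1):P
t=5: (unchanged — steady state)

(2, 2)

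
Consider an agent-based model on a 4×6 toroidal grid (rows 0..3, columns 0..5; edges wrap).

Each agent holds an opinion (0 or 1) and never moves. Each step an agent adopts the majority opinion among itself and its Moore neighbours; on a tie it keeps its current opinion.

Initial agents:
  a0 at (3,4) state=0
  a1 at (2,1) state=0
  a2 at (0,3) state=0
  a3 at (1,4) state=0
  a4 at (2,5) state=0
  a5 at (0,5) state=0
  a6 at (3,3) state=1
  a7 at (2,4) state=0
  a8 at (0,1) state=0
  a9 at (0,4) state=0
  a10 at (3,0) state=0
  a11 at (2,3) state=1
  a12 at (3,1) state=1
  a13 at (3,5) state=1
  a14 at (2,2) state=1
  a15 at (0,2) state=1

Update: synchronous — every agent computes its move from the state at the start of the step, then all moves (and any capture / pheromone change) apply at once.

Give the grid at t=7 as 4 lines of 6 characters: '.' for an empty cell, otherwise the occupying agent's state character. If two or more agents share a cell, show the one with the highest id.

t=1: a0@(3,4):0 a1@(2,1):0 a2@(0,3):0 a3@(1,4):0 a4@(2,5):0 a5@(0,5):0 a6@(3,3):1 a7@(2,4):0 a8@(0,1):0 a9@(0,4):0 a10@(3,0):0 a11@(2,3):1 a12@(3,1):1 a13@(3,5):0 a14@(2,2):1 a15@(0,2):1
t=2: (unchanged — steady state)

.01000
....0.
.01100
01.100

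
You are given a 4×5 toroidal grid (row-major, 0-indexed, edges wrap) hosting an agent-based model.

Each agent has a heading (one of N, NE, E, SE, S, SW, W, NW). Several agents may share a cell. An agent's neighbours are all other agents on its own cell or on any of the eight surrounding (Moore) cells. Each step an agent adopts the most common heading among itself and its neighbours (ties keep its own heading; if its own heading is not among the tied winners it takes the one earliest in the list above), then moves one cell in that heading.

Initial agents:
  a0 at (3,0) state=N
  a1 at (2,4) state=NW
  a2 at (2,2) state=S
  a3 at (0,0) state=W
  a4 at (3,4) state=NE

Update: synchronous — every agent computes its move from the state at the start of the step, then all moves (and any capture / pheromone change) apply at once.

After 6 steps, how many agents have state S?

t=1: a0@(2,0):N a1@(1,3):NW a2@(3,2):S a3@(0,4):W a4@(2,0):NE
t=2: a0@(1,0):N a1@(0,2):NW a2@(0,2):S a3@(0,3):W a4@(1,1):NE
t=3: a0@(0,0):N a1@(3,1):NW a2@(1,2):S a3@(0,2):W a4@(0,2):NE
t=4: a0@(3,0):N a1@(2,0):NW a2@(2,2):S a3@(0,1):W a4@(3,3):NE
t=5: a0@(2,0):N a1@(1,4):NW a2@(3,2):S a3@(0,0):W a4@(2,4):NE
t=6: a0@(1,0):N a1@(0,3):NW a2@(0,2):S a3@(0,4):W a4@(1,0):NE

1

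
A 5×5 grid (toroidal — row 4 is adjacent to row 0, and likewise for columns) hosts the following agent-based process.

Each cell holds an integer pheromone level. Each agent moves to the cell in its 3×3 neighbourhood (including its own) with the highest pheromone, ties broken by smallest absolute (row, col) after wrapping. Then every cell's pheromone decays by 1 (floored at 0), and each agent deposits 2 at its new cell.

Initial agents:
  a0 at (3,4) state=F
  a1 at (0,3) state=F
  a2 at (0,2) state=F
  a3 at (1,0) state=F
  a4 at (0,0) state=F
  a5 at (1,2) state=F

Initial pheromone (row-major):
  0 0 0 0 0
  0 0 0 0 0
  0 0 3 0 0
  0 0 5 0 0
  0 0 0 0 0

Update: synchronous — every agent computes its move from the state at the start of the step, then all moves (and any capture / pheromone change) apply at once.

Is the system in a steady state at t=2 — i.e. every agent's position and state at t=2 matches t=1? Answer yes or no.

t=1: a0@(2,0) a1@(0,2) a2@(0,1) a3@(0,0) a4@(0,0) a5@(2,2) | pheromone: 4 2 2 0 0 / 0 0 0 0 0 / 2 0 4 0 0 / 0 0 4 0 0 / 0 0 0 0 0
t=2: a0@(2,0) a1@(0,1) a2@(0,0) a3@(0,0) a4@(0,0) a5@(2,2) | pheromone: 9 3 1 0 0 / 0 0 0 0 0 / 3 0 5 0 0 / 0 0 3 0 0 / 0 0 0 0 0

no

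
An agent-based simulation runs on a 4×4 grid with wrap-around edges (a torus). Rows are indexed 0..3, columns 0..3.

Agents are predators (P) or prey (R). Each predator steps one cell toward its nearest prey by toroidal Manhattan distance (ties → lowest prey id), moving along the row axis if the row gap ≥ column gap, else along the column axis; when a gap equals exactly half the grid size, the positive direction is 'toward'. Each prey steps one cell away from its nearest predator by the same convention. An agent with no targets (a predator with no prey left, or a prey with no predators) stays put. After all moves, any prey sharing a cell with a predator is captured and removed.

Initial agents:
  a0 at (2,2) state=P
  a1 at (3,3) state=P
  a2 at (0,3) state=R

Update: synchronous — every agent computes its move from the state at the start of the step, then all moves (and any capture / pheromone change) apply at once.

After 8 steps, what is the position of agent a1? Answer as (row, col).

t=1: a0@(3,2):P a1@(0,3):P a2@(1,3):R
t=2: a0@(0,2):P a1@(1,3):P a2@(2,3):R
t=3: a0@(1,2):P a1@(2,3):P a2@(3,3):R
t=4: a0@(2,2):P a1@(3,3):P a2@(0,3):R
t=5: a0@(3,2):P a1@(0,3):P a2@(1,3):R
t=6: a0@(0,2):P a1@(1,3):P a2@(2,3):R
t=7: a0@(1,2):P a1@(2,3):P a2@(3,3):R
t=8: a0@(2,2):P a1@(3,3):P a2@(0,3):R

(3, 3)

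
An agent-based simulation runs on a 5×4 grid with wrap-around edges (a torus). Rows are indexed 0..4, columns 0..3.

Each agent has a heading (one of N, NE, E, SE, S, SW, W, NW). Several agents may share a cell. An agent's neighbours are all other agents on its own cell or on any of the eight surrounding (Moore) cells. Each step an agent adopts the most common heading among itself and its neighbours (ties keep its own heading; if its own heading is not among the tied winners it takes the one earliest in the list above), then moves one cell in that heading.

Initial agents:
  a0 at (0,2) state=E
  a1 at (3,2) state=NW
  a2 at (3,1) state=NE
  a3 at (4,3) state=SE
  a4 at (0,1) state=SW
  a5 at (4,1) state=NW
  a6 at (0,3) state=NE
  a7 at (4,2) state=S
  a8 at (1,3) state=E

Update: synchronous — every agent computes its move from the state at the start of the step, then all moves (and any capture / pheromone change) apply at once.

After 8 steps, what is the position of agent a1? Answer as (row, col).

(1, 2)

t=1: a0@(0,3):E a1@(2,1):NW a2@(2,0):NW a3@(0,0):SE a4@(1,0):SW a5@(3,0):NW a6@(0,0):E a7@(3,3):NE a8@(1,0):E
t=2: a0@(0,0):E a1@(1,0):NW a2@(1,3):NW a3@(0,1):E a4@(1,1):E a5@(2,3):NW a6@(0,1):E a7@(2,2):NW a8@(1,1):E
t=3: a0@(0,1):E a1@(1,1):E a2@(0,2):NW a3@(0,2):E a4@(1,2):E a5@(1,2):NW a6@(0,2):E a7@(1,1):NW a8@(1,2):E
t=4: a0@(0,2):E a1@(1,2):E a2@(0,3):E a3@(0,3):E a4@(1,3):E a5@(1,3):E a6@(0,3):E a7@(1,2):E a8@(1,3):E
t=5: a0@(0,3):E a1@(1,3):E a2@(0,0):E a3@(0,0):E a4@(1,0):E a5@(1,0):E a6@(0,0):E a7@(1,3):E a8@(1,0):E
t=6: a0@(0,0):E a1@(1,0):E a2@(0,1):E a3@(0,1):E a4@(1,1):E a5@(1,1):E a6@(0,1):E a7@(1,0):E a8@(1,1):E
t=7: a0@(0,1):E a1@(1,1):E a2@(0,2):E a3@(0,2):E a4@(1,2):E a5@(1,2):E a6@(0,2):E a7@(1,1):E a8@(1,2):E
t=8: a0@(0,2):E a1@(1,2):E a2@(0,3):E a3@(0,3):E a4@(1,3):E a5@(1,3):E a6@(0,3):E a7@(1,2):E a8@(1,3):E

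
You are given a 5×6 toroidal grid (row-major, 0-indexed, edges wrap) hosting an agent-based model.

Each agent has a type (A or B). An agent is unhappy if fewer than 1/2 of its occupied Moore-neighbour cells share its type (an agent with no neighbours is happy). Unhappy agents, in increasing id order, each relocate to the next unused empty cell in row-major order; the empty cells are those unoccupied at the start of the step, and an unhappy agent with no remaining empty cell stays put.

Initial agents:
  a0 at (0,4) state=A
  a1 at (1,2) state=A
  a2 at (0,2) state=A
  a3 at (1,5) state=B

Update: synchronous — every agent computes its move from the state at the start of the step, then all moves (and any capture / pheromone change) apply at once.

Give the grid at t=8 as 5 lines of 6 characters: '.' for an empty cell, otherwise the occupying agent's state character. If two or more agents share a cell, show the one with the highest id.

t=1: a0@(0,0):A a1@(1,2):A a2@(0,2):A a3@(0,1):B
t=2: a0@(0,3):A a1@(1,2):A a2@(0,2):A a3@(0,4):B
t=3: a0@(0,3):A a1@(1,2):A a2@(0,2):A a3@(0,0):B
t=4: (unchanged — steady state)

B.AA..
..A...
......
......
......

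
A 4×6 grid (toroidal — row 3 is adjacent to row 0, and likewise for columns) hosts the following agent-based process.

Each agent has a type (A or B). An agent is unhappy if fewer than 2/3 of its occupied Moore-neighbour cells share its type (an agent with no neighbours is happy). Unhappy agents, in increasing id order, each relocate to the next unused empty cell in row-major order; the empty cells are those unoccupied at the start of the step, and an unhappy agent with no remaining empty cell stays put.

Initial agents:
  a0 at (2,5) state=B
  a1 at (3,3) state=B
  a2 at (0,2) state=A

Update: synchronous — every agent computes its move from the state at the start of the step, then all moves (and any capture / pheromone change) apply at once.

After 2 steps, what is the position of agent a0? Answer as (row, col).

t=1: a0@(2,5):B a1@(0,0):B a2@(0,1):A
t=2: a0@(2,5):B a1@(0,2):B a2@(0,3):A

(2, 5)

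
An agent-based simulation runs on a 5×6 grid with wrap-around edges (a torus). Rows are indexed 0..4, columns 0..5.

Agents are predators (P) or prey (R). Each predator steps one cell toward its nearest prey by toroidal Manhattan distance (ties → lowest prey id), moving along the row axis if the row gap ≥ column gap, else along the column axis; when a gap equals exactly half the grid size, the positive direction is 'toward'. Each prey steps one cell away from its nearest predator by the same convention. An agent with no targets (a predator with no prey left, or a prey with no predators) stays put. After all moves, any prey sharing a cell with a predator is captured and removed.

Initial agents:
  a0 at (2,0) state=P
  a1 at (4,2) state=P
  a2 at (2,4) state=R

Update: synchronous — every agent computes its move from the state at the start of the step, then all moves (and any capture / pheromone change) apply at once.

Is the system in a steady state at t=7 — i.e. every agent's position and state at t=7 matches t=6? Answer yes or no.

t=1: a0@(2,5):P a1@(3,2):P a2@(2,3):R
t=2: a0@(2,4):P a1@(2,2):P
t=3: (unchanged — steady state)

yes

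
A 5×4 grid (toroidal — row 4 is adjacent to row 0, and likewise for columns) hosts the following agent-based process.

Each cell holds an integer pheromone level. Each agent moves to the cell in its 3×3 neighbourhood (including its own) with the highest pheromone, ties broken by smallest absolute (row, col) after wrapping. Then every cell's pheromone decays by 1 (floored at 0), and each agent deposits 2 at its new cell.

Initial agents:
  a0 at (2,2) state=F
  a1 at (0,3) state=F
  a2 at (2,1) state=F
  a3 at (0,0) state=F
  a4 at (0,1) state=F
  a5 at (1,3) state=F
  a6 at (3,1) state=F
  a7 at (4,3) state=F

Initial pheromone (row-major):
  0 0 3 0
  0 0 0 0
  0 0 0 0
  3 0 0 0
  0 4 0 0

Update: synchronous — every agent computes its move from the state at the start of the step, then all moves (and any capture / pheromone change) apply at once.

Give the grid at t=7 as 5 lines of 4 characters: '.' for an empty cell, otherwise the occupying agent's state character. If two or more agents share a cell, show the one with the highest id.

....
....
....
....
.F..

t=1: a0@(1,1) a1@(0,2) a2@(3,0) a3@(4,1) a4@(4,1) a5@(0,2) a6@(4,1) a7@(0,2) | pheromone: 0 0 8 0 / 0 2 0 0 / 0 0 0 0 / 4 0 0 0 / 0 9 0 0
t=2: a0@(0,2) a1@(4,1) a2@(4,1) a3@(4,1) a4@(4,1) a5@(4,1) a6@(4,1) a7@(4,1) | pheromone: 0 0 9 0 / 0 1 0 0 / 0 0 0 0 / 3 0 0 0 / 0 22 0 0
t=3: a0@(4,1) a1@(4,1) a2@(4,1) a3@(4,1) a4@(4,1) a5@(4,1) a6@(4,1) a7@(4,1) | pheromone: 0 0 8 0 / 0 0 0 0 / 0 0 0 0 / 2 0 0 0 / 0 37 0 0
t=4: a0@(4,1) a1@(4,1) a2@(4,1) a3@(4,1) a4@(4,1) a5@(4,1) a6@(4,1) a7@(4,1) | pheromone: 0 0 7 0 / 0 0 0 0 / 0 0 0 0 / 1 0 0 0 / 0 52 0 0
t=5: a0@(4,1) a1@(4,1) a2@(4,1) a3@(4,1) a4@(4,1) a5@(4,1) a6@(4,1) a7@(4,1) | pheromone: 0 0 6 0 / 0 0 0 0 / 0 0 0 0 / 0 0 0 0 / 0 67 0 0
t=6: a0@(4,1) a1@(4,1) a2@(4,1) a3@(4,1) a4@(4,1) a5@(4,1) a6@(4,1) a7@(4,1) | pheromone: 0 0 5 0 / 0 0 0 0 / 0 0 0 0 / 0 0 0 0 / 0 82 0 0
t=7: a0@(4,1) a1@(4,1) a2@(4,1) a3@(4,1) a4@(4,1) a5@(4,1) a6@(4,1) a7@(4,1) | pheromone: 0 0 4 0 / 0 0 0 0 / 0 0 0 0 / 0 0 0 0 / 0 97 0 0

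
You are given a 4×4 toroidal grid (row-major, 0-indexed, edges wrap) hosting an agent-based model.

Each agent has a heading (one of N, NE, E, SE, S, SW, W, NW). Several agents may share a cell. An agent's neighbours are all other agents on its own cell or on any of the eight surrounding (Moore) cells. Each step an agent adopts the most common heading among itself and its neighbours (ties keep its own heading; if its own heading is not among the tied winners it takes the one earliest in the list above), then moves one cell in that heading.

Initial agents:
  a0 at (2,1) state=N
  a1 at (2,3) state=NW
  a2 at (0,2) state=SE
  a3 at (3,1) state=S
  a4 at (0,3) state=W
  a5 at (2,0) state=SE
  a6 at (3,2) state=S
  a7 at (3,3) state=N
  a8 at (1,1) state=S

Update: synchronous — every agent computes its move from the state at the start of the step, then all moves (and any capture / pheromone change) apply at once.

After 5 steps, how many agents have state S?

9

t=1: a0@(3,1):S a1@(1,2):NW a2@(1,2):S a3@(0,1):S a4@(0,2):W a5@(1,0):N a6@(0,2):S a7@(0,0):SE a8@(2,2):SE
t=2: a0@(0,1):S a1@(2,2):S a2@(2,2):S a3@(1,1):S a4@(1,2):S a5@(0,0):N a6@(1,2):S a7@(1,0):S a8@(3,2):S
t=3: a0@(1,1):S a1@(3,2):S a2@(3,2):S a3@(2,1):S a4@(2,2):S a5@(1,0):S a6@(2,2):S a7@(2,0):S a8@(0,2):S
t=4: a0@(2,1):S a1@(0,2):S a2@(0,2):S a3@(3,1):S a4@(3,2):S a5@(2,0):S a6@(3,2):S a7@(3,0):S a8@(1,2):S
t=5: a0@(3,1):S a1@(1,2):S a2@(1,2):S a3@(0,1):S a4@(0,2):S a5@(3,0):S a6@(0,2):S a7@(0,0):S a8@(2,2):S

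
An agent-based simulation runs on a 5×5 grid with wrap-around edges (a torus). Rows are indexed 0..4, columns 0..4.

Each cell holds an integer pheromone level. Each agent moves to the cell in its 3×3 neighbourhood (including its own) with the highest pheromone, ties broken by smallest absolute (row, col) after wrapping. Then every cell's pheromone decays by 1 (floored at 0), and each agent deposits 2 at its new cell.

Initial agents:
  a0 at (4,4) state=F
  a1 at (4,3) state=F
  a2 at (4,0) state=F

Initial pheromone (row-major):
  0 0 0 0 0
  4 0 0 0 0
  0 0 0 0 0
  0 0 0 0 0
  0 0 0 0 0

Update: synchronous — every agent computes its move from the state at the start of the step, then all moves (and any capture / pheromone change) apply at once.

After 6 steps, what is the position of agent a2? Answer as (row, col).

(0, 0)

t=1: a0@(0,0) a1@(0,2) a2@(0,0) | pheromone: 4 0 2 0 0 / 3 0 0 0 0 / 0 0 0 0 0 / 0 0 0 0 0 / 0 0 0 0 0
t=2: a0@(0,0) a1@(0,2) a2@(0,0) | pheromone: 7 0 3 0 0 / 2 0 0 0 0 / 0 0 0 0 0 / 0 0 0 0 0 / 0 0 0 0 0
t=3: a0@(0,0) a1@(0,2) a2@(0,0) | pheromone: 10 0 4 0 0 / 1 0 0 0 0 / 0 0 0 0 0 / 0 0 0 0 0 / 0 0 0 0 0
t=4: a0@(0,0) a1@(0,2) a2@(0,0) | pheromone: 13 0 5 0 0 / 0 0 0 0 0 / 0 0 0 0 0 / 0 0 0 0 0 / 0 0 0 0 0
t=5: a0@(0,0) a1@(0,2) a2@(0,0) | pheromone: 16 0 6 0 0 / 0 0 0 0 0 / 0 0 0 0 0 / 0 0 0 0 0 / 0 0 0 0 0
t=6: a0@(0,0) a1@(0,2) a2@(0,0) | pheromone: 19 0 7 0 0 / 0 0 0 0 0 / 0 0 0 0 0 / 0 0 0 0 0 / 0 0 0 0 0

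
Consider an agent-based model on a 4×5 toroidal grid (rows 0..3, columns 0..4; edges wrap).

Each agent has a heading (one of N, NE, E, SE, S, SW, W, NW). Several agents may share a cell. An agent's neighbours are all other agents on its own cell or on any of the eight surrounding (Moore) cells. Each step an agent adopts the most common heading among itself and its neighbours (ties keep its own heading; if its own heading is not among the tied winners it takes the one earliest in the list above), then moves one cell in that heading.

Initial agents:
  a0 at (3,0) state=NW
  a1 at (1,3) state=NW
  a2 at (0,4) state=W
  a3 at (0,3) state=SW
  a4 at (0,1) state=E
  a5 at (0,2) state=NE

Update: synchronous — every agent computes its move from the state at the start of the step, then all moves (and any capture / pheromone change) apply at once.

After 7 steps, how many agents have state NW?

6

t=1: a0@(2,4):NW a1@(0,2):NW a2@(3,3):NW a3@(1,2):SW a4@(0,2):E a5@(3,3):NE
t=2: a0@(1,3):NW a1@(3,1):NW a2@(2,2):NW a3@(2,1):SW a4@(3,1):NW a5@(2,2):NW
t=3: a0@(0,2):NW a1@(2,0):NW a2@(1,1):NW a3@(1,0):NW a4@(2,0):NW a5@(1,1):NW
t=4: a0@(3,1):NW a1@(1,4):NW a2@(0,0):NW a3@(0,4):NW a4@(1,4):NW a5@(0,0):NW
t=5: a0@(2,0):NW a1@(0,3):NW a2@(3,4):NW a3@(3,3):NW a4@(0,3):NW a5@(3,4):NW
t=6: a0@(1,4):NW a1@(3,2):NW a2@(2,3):NW a3@(2,2):NW a4@(3,2):NW a5@(2,3):NW
t=7: a0@(0,3):NW a1@(2,1):NW a2@(1,2):NW a3@(1,1):NW a4@(2,1):NW a5@(1,2):NW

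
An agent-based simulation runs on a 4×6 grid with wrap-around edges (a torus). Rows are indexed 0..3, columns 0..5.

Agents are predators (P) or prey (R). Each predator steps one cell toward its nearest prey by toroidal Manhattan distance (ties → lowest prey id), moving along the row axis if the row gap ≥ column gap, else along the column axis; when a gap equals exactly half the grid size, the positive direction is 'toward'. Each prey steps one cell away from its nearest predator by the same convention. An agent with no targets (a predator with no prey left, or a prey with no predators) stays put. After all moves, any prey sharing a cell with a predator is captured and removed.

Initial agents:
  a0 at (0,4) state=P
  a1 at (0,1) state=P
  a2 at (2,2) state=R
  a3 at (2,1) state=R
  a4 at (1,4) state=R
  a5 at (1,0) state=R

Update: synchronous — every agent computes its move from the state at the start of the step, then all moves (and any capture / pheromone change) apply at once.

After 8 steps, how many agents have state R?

t=1: a0@(1,4):P a1@(1,1):P a2@(1,2):R a4@(2,4):R a5@(2,0):R
t=2: a0@(2,4):P a1@(1,2):P a2@(1,3):R a4@(3,4):R a5@(3,0):R
t=3: a0@(3,4):P a1@(1,3):P a2@(1,4):R a4@(0,4):R a5@(3,1):R
t=4: a0@(0,4):P a1@(1,4):P a2@(1,5):R a5@(3,0):R
t=5: a0@(1,4):P a1@(1,5):P a2@(1,0):R a5@(3,1):R
t=6: a0@(1,5):P a1@(1,0):P a2@(1,1):R a5@(2,1):R
t=7: a0@(1,0):P a1@(1,1):P a2@(1,2):R a5@(3,1):R
t=8: a0@(1,1):P a1@(1,2):P a2@(1,3):R a5@(2,1):R

2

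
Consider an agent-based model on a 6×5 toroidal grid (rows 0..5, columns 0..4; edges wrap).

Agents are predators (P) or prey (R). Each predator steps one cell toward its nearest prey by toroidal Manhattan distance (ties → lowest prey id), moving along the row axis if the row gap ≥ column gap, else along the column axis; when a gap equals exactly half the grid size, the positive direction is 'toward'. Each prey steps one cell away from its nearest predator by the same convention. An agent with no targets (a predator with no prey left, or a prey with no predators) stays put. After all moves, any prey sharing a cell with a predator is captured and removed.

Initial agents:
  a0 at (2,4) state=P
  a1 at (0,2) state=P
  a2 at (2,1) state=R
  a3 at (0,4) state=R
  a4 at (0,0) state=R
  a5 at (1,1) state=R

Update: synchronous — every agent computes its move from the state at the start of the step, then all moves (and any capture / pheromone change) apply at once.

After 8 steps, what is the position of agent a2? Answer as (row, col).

(2, 4)

t=1: a0@(2,0):P a1@(0,3):P a2@(2,2):R a3@(5,4):R a4@(0,4):R a5@(2,1):R
t=2: a0@(2,1):P a1@(0,4):P a2@(2,3):R a3@(4,4):R a4@(0,0):R a5@(2,2):R
t=3: a0@(2,2):P a1@(0,0):P a2@(2,4):R a3@(3,4):R a4@(0,1):R a5@(2,3):R
t=4: a0@(2,3):P a1@(0,1):P a2@(2,0):R a3@(3,0):R a4@(0,2):R a5@(2,4):R
t=5: a0@(2,4):P a1@(0,2):P a2@(2,1):R a3@(3,1):R a4@(0,3):R a5@(2,0):R
t=6: a0@(2,0):P a1@(0,3):P a2@(2,2):R a3@(3,2):R a4@(0,4):R a5@(2,1):R
t=7: a0@(2,1):P a1@(0,4):P a2@(2,3):R a3@(3,3):R a4@(0,0):R a5@(2,2):R
t=8: a0@(2,2):P a1@(0,0):P a2@(2,4):R a3@(3,4):R a4@(0,1):R a5@(2,3):R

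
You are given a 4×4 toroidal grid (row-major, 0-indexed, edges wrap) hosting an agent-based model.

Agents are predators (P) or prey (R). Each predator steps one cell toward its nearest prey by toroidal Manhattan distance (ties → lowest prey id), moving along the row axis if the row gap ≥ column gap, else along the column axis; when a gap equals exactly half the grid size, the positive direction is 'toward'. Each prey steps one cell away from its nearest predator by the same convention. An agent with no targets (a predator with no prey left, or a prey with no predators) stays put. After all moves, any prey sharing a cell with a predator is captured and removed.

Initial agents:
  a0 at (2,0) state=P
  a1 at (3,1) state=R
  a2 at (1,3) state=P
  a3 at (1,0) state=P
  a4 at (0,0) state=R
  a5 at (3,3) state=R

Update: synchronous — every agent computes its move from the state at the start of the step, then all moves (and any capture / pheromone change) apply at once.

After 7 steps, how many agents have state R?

t=1: a0@(3,0):P a1@(0,1):R a2@(0,3):P a3@(0,0):P
t=2: a0@(0,0):P a1@(0,2):R a2@(0,0):P a3@(0,1):P
t=3: a0@(0,1):P a1@(0,3):R a2@(0,1):P a3@(0,2):P
t=4: a0@(0,2):P a1@(0,0):R a2@(0,2):P a3@(0,3):P
t=5: a0@(0,3):P a1@(0,1):R a2@(0,3):P a3@(0,0):P
t=6: a0@(0,0):P a1@(0,2):R a2@(0,0):P a3@(0,1):P
t=7: a0@(0,1):P a1@(0,3):R a2@(0,1):P a3@(0,2):P

1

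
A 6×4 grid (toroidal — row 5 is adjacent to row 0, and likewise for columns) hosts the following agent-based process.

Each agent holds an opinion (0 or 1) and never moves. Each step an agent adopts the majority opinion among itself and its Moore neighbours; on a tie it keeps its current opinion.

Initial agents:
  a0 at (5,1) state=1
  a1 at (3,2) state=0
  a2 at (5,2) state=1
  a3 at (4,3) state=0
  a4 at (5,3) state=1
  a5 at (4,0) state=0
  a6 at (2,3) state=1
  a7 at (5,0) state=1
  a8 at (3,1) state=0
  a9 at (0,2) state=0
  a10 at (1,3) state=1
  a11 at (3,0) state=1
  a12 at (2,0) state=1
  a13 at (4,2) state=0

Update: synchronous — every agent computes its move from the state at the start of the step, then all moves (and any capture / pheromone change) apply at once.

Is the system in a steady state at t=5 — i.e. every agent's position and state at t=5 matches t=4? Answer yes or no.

t=1: a0@(5,1):1 a1@(3,2):0 a2@(5,2):1 a3@(4,3):0 a4@(5,3):0 a5@(4,0):1 a6@(2,3):1 a7@(5,0):1 a8@(3,1):0 a9@(0,2):1 a10@(1,3):1 a11@(3,0):1 a12@(2,0):1 a13@(4,2):0
t=2: a0@(5,1):1 a1@(3,2):0 a2@(5,2):1 a3@(4,3):0 a4@(5,3):1 a5@(4,0):1 a6@(2,3):1 a7@(5,0):1 a8@(3,1):0 a9@(0,2):1 a10@(1,3):1 a11@(3,0):1 a12@(2,0):1 a13@(4,2):0
t=3: a0@(5,1):1 a1@(3,2):0 a2@(5,2):1 a3@(4,3):1 a4@(5,3):1 a5@(4,0):1 a6@(2,3):1 a7@(5,0):1 a8@(3,1):0 a9@(0,2):1 a10@(1,3):1 a11@(3,0):1 a12@(2,0):1 a13@(4,2):0
t=4: a0@(5,1):1 a1@(3,2):0 a2@(5,2):1 a3@(4,3):1 a4@(5,3):1 a5@(4,0):1 a6@(2,3):1 a7@(5,0):1 a8@(3,1):0 a9@(0,2):1 a10@(1,3):1 a11@(3,0):1 a12@(2,0):1 a13@(4,2):1
t=5: a0@(5,1):1 a1@(3,2):1 a2@(5,2):1 a3@(4,3):1 a4@(5,3):1 a5@(4,0):1 a6@(2,3):1 a7@(5,0):1 a8@(3,1):1 a9@(0,2):1 a10@(1,3):1 a11@(3,0):1 a12@(2,0):1 a13@(4,2):1

no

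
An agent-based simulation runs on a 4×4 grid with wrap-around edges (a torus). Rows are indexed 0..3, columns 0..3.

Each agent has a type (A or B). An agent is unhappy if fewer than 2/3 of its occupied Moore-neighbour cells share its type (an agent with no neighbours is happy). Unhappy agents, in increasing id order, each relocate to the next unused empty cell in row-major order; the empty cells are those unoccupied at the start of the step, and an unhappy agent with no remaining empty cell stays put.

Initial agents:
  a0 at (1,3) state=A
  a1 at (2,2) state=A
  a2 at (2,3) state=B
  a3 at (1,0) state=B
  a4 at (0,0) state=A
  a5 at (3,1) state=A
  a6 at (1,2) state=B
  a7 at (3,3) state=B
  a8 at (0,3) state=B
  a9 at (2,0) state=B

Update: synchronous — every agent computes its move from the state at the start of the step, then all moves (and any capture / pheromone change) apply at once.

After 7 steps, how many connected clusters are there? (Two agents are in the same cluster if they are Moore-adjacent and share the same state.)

t=1: a0@(0,1):A a1@(0,2):A a2@(2,3):B a3@(1,1):B a4@(2,1):A a5@(3,1):A a6@(3,0):B a7@(3,2):B a8@(0,3):B a9@(2,0):B
t=2: a0@(0,0):A a1@(1,0):A a2@(2,3):B a3@(1,2):B a4@(1,3):A a5@(2,2):A a6@(3,3):B a7@(3,2):B a8@(0,3):B a9@(2,0):B
t=3: a0@(0,1):A a1@(0,2):A a2@(1,1):B a3@(2,1):B a4@(3,0):A a5@(3,1):A a6@(3,3):B a7@(3,2):B a8@(0,3):B a9@(2,0):B
t=4: a0@(0,0):A a1@(1,0):A a2@(1,2):B a3@(1,3):B a4@(2,2):A a5@(2,3):A a6@(3,3):B a7@(3,2):B a8@(0,3):B a9@(2,0):B
t=5: a0@(0,1):A a1@(0,2):A a2@(1,1):B a3@(2,1):B a4@(3,0):A a5@(3,1):A a6@(3,3):B a7@(3,2):B a8@(0,3):B a9@(2,0):B
t=6: a0@(0,0):A a1@(1,0):A a2@(1,2):B a3@(1,3):B a4@(2,2):A a5@(2,3):A a6@(3,3):B a7@(3,2):B a8@(0,3):B a9@(2,0):B
t=7: a0@(0,1):A a1@(0,2):A a2@(1,1):B a3@(2,1):B a4@(3,0):A a5@(3,1):A a6@(3,3):B a7@(3,2):B a8@(0,3):B a9@(2,0):B

2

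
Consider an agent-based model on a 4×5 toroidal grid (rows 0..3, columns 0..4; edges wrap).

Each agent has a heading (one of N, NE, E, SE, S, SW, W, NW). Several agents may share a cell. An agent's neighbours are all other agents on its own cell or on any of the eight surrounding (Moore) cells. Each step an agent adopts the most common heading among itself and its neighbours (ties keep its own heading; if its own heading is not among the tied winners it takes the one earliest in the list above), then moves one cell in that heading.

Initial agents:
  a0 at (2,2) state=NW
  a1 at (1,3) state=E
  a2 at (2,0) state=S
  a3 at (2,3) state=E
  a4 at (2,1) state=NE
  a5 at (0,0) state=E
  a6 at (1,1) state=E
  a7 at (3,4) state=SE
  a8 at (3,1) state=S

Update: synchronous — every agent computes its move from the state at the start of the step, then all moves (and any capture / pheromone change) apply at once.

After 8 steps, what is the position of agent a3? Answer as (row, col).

(2, 1)

t=1: a0@(2,3):E a1@(1,4):E a2@(3,0):S a3@(2,4):E a4@(3,1):S a5@(0,1):E a6@(1,2):E a7@(3,0):E a8@(0,1):S
t=2: a0@(2,4):E a1@(1,0):E a2@(0,0):S a3@(2,0):E a4@(0,1):S a5@(0,2):E a6@(1,3):E a7@(3,1):E a8@(1,1):S
t=3: a0@(2,0):E a1@(1,1):E a2@(1,0):S a3@(2,1):E a4@(1,1):S a5@(0,3):E a6@(1,4):E a7@(3,2):E a8@(2,1):S
t=4: a0@(2,1):E a1@(1,2):E a2@(1,1):E a3@(2,2):E a4@(2,1):S a5@(0,4):E a6@(1,0):E a7@(3,3):E a8@(2,2):E
t=5: a0@(2,2):E a1@(1,3):E a2@(1,2):E a3@(2,3):E a4@(2,2):E a5@(0,0):E a6@(1,1):E a7@(3,4):E a8@(2,3):E
t=6: a0@(2,3):E a1@(1,4):E a2@(1,3):E a3@(2,4):E a4@(2,3):E a5@(0,1):E a6@(1,2):E a7@(3,0):E a8@(2,4):E
t=7: a0@(2,4):E a1@(1,0):E a2@(1,4):E a3@(2,0):E a4@(2,4):E a5@(0,2):E a6@(1,3):E a7@(3,1):E a8@(2,0):E
t=8: a0@(2,0):E a1@(1,1):E a2@(1,0):E a3@(2,1):E a4@(2,0):E a5@(0,3):E a6@(1,4):E a7@(3,2):E a8@(2,1):E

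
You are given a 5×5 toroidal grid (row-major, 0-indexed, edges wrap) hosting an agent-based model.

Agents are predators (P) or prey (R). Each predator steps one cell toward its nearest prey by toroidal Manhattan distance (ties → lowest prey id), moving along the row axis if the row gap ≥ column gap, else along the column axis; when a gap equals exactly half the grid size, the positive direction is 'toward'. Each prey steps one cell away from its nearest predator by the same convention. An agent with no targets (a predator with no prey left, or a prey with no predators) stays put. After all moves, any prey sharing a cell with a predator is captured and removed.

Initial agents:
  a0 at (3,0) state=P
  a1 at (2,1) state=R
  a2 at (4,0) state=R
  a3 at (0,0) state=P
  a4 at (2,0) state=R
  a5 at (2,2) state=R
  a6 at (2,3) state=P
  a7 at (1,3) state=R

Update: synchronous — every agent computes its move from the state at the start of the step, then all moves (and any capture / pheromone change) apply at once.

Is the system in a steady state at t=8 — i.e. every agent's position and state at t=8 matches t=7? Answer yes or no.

t=1: a0@(4,0):P a1@(1,1):R a2@(0,0):R a3@(4,0):P a4@(1,0):R a5@(2,1):R a6@(2,2):P a7@(0,3):R
t=2: a0@(0,0):P a1@(0,1):R a2@(1,0):R a3@(0,0):P a4@(2,0):R a5@(2,0):R a6@(2,1):P a7@(0,2):R
t=3: a0@(0,1):P a1@(0,2):R a3@(0,1):P a4@(2,4):R a5@(2,4):R a6@(2,0):P a7@(0,3):R
t=4: a0@(0,2):P a1@(0,3):R a3@(0,2):P a4@(2,3):R a5@(2,3):R a6@(2,4):P a7@(0,4):R
t=5: a0@(0,3):P a1@(0,4):R a3@(0,3):P a4@(2,2):R a5@(2,2):R a6@(2,3):P a7@(0,0):R
t=6: a0@(0,4):P a1@(0,0):R a3@(0,4):P a4@(2,1):R a5@(2,1):R a6@(2,2):P a7@(0,1):R
t=7: a0@(0,0):P a1@(0,1):R a3@(0,0):P a4@(2,0):R a5@(2,0):R a6@(2,1):P a7@(0,2):R
t=8: a0@(0,1):P a1@(0,2):R a3@(0,1):P a4@(2,4):R a5@(2,4):R a6@(2,0):P a7@(0,3):R

no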